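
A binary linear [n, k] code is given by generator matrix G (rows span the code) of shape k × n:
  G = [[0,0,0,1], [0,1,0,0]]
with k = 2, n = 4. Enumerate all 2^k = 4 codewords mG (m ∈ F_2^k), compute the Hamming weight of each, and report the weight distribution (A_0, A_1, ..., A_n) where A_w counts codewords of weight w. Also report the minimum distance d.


Weight distribution: A_0 = 1, A_1 = 2, A_2 = 1. Minimum distance d = 1.

Enumerate all 2^2 = 4 messages m ∈ F_2^2.
For each, compute codeword c = mG in F_2^4, then tally its weight.
  m = 00 → c = 0000, weight = 0.
  m = 10 → c = 0001, weight = 1.
  m = 01 → c = 0100, weight = 1.
  m = 11 → c = 0101, weight = 2.
Tally weights:
  weight 0: 1 codewords.
  weight 1: 2 codewords.
  weight 2: 1 codewords.
Minimum distance d = smallest w > 0 with A_w > 0 = 1.
Sanity: Σ A_w = 4 = 2^2 = 4 ✓.


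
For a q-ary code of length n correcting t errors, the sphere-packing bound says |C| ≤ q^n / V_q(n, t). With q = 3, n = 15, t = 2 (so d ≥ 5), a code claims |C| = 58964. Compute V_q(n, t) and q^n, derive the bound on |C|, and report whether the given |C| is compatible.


V_q(n, t) = 451, q^n = 14348907, Hamming bound = 31815, |C| = 58964 > bound (violated).

Step 1: Compute V_q(n, t) = Σ_{j=0}^2 C(n, j) (q−1)^j.
  j = 0: C(15,0)·(2)^0 = 1·1 = 1.
  j = 1: C(15,1)·(2)^1 = 15·2 = 30.
  j = 2: C(15,2)·(2)^2 = 105·4 = 420.
  V_q(n, t) = 1 + 30 + 420 = 451.
Step 2: q^n = 3^15 = 14348907.
Step 3: Hamming bound ⌊q^n / V_q(n,t)⌋ = ⌊14348907/451⌋ = 31815.
Step 4: Compare |C| = 58964 to 31815: violated.
The claimed |C| lies above the Hamming bound, so no 3-ary code of length 15 with d ≥ 5 can have 58964 codewords.


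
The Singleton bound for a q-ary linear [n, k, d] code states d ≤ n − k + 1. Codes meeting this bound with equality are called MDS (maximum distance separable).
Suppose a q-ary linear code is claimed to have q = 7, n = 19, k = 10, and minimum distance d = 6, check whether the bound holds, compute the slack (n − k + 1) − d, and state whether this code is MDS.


Singleton RHS = n − k + 1 = 10, slack = 4, bound satisfied, not MDS.

Singleton bound: d ≤ n − k + 1.
Here n = 19, k = 10, so n − k + 1 = 10.
Given d = 6, check d ≤ 10: YES.
Slack = (n − k + 1) − d = 4.
The code is NOT MDS (slack = 4 > 0).
Description: the claimed parameters are [19, 10, 6]_7; such a code would be non-MDS.


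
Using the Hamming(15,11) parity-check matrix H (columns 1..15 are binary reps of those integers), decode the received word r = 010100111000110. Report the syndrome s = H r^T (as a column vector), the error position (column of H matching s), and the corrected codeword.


s = (0, 0, 1, 1)^T, error position = 3, corrected codeword c = 011100111000110

Compute s = H r^T mod 2 one row at a time:
  s_1 = 1 + 1 + 0 + 0 + 0 + 1 + 1 + 0 = 4 ≡ 0 (mod 2).
  s_2 = 1 + 0 + 0 + 1 + 0 + 1 + 1 + 0 = 4 ≡ 0 (mod 2).
  s_3 = 1 + 0 + 0 + 1 + 0 + 0 + 1 + 0 = 3 ≡ 1 (mod 2).
  s_4 = 0 + 0 + 0 + 1 + 1 + 0 + 1 + 0 = 3 ≡ 1 (mod 2).
s = (0, 0, 1, 1)^T — this equals column 3 of H (binary 0011), so error is at position 3.
Correct: flip bit 3 of r = 010100111000110 to get c = 011100111000110.


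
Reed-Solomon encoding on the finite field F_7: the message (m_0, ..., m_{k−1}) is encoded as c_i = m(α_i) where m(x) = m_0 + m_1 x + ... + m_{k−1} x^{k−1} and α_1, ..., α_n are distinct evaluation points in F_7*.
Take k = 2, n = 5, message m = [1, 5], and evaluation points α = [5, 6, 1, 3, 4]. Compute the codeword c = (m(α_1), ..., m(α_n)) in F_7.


c = [5, 3, 6, 2, 0]

Message polynomial: m(x) = 1 + 5·x (mod 7).
For each evaluation point α_i, compute m(α_i) mod 7:
  α_1 = 5: Horner steps 5 → 5, so m(5) = 5.
  α_2 = 6: Horner steps 5 → 3, so m(6) = 3.
  α_3 = 1: Horner steps 5 → 6, so m(1) = 6.
  α_4 = 3: Horner steps 5 → 2, so m(3) = 2.
  α_5 = 4: Horner steps 5 → 0, so m(4) = 0.
Codeword c = [5, 3, 6, 2, 0] ∈ F_7^5.


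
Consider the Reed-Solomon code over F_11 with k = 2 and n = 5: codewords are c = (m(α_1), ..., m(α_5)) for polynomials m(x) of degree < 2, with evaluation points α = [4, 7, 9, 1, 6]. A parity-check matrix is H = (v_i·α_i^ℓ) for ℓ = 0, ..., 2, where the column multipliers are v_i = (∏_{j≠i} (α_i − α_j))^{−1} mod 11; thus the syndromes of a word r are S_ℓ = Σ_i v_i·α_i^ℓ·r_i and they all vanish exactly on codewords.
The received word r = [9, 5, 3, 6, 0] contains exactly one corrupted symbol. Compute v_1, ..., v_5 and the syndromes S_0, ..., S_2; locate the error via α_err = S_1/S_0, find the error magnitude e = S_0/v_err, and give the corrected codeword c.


S = (6, 9, 8), error at position 2, error magnitude e = 4, c = [9, 1, 3, 6, 0].

Step 1: column multipliers v_i = (∏_{j≠i}(α_i − α_j))^{−1} mod 11.
  i = 1 (α = 4): (4−7)(4−9)(4−1)(4−6) = (−3)·(−5)·3·(−2) = −90 ≡ 9, so v_1 = 9^{−1} = 5 (mod 11).
  i = 2 (α = 7): (7−4)(7−9)(7−1)(7−6) = 3·(−2)·6·1 = −36 ≡ 8, so v_2 = 8^{−1} = 7 (mod 11).
  i = 3 (α = 9): (9−4)(9−7)(9−1)(9−6) = 5·2·8·3 = 240 ≡ 9, so v_3 = 9^{−1} = 5 (mod 11).
  i = 4 (α = 1): (1−4)(1−7)(1−9)(1−6) = (−3)·(−6)·(−8)·(−5) = 720 ≡ 5, so v_4 = 5^{−1} = 9 (mod 11).
  i = 5 (α = 6): (6−4)(6−7)(6−9)(6−1) = 2·(−1)·(−3)·5 = 30 ≡ 8, so v_5 = 8^{−1} = 7 (mod 11).
  v = [5, 7, 5, 9, 7].
Step 2: syndromes of r = [9, 5, 3, 6, 0] (all sums mod 11).
  S_0 = Σ v_i r_i = 5·9 + 7·5 + 5·3 + 9·6 + 7·0 = 149 ≡ 6.
  S_1 = Σ v_i α_i r_i = 5·4·9 + 7·7·5 + 5·9·3 + 9·1·6 + 7·6·0 = 614 ≡ 9.
  α_i^2 mod 11 = [5, 5, 4, 1, 3].
  S_2 = Σ v_i α_i^2 r_i = 5·5·9 + 7·5·5 + 5·4·3 + 9·1·6 + 7·3·0 = 514 ≡ 8.
  S = (6, 9, 8) ≠ 0, so r is not a codeword (an error is present).
Step 3: locate the error. For a single error e at position i, S_ℓ = v_i·e·α_i^ℓ, so α_err = S_1/S_0.
  S_0^{−1} = 6^{−1} = 2 (mod 11), so α_err = 9·2 = 18 ≡ 7 = α_2. Error position i = 2.
  Consistency check: S_2/S_1 = 8·5 = 40 ≡ 7 = α_err ✓ (single-error assumption holds).
Step 4: error magnitude e = S_0/v_2 = S_0·∏_{j≠2}(α_2 − α_j) = 6·8 = 48 ≡ 4 (mod 11).
Step 5: correct position 2: c_2 = r_2 − e = 5 − 4 ≡ 1 (mod 11). Hence c = [9, 1, 3, 6, 0].
  Check: interpolating c through the α_i gives m(x) = 5 + 1·x (degree < 2) with m(α_i) = c_i for every i, so c is indeed a codeword.


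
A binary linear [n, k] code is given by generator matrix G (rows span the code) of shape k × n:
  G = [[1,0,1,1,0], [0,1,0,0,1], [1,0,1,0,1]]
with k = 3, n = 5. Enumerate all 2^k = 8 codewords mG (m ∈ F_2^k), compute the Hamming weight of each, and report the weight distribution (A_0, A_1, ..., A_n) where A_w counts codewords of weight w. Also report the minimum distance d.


Weight distribution: A_0 = 1, A_2 = 3, A_3 = 3, A_5 = 1. Minimum distance d = 2.

Enumerate all 2^3 = 8 messages m ∈ F_2^3.
For each, compute codeword c = mG in F_2^5, then tally its weight.
  m = 000 → c = 00000, weight = 0.
  m = 100 → c = 10110, weight = 3.
  m = 010 → c = 01001, weight = 2.
  m = 110 → c = 11111, weight = 5.
  m = 001 → c = 10101, weight = 3.
  m = 101 → c = 00011, weight = 2.
  m = 011 → c = 11100, weight = 3.
  m = 111 → c = 01010, weight = 2.
Tally weights:
  weight 0: 1 codewords.
  weight 2: 3 codewords.
  weight 3: 3 codewords.
  weight 5: 1 codewords.
Minimum distance d = smallest w > 0 with A_w > 0 = 2.
Sanity: Σ A_w = 8 = 2^3 = 8 ✓.


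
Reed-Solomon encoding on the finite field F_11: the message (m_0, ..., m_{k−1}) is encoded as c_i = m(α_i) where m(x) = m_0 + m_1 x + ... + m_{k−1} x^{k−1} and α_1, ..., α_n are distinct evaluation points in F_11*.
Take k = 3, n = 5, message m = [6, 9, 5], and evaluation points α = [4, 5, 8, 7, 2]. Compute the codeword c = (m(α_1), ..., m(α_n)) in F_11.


c = [1, 0, 2, 6, 0]

Message polynomial: m(x) = 6 + 9·x + 5·x^2 (mod 11).
For each evaluation point α_i, compute m(α_i) mod 11:
  α_1 = 4: Horner steps 5 → 7 → 1, so m(4) = 1.
  α_2 = 5: Horner steps 5 → 1 → 0, so m(5) = 0.
  α_3 = 8: Horner steps 5 → 5 → 2, so m(8) = 2.
  α_4 = 7: Horner steps 5 → 0 → 6, so m(7) = 6.
  α_5 = 2: Horner steps 5 → 8 → 0, so m(2) = 0.
Codeword c = [1, 0, 2, 6, 0] ∈ F_11^5.


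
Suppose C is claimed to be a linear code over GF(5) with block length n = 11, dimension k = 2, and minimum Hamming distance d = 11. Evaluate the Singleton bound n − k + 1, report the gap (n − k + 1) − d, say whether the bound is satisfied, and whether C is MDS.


Singleton RHS = n − k + 1 = 10, slack = -1, bound violated (no such code; not MDS).

Singleton bound: d ≤ n − k + 1.
Here n = 11, k = 2, so n − k + 1 = 10.
Given d = 11, check d ≤ 10: NO.
Slack = (n − k + 1) − d = -1.
The slack is negative: d = 11 exceeds n − k + 1 = 10 by 1, so the Singleton bound is violated and no linear [11, 2, 11]_5 code can exist. In particular it is not MDS (MDS requires d = n − k + 1 exactly).
Description: the claimed parameters are [11, 2, 11]_5; such a code would be impossible (violates the Singleton bound).


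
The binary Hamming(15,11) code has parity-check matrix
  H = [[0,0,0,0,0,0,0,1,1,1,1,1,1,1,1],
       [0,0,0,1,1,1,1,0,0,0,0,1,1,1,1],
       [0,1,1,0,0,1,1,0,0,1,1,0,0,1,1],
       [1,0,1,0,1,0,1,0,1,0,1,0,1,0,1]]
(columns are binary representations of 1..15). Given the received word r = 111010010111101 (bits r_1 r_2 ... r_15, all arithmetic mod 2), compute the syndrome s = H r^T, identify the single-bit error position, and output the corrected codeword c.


s = (0, 0, 1, 0)^T, error position = 2, corrected codeword c = 101010010111101

Compute s = H r^T mod 2 one row at a time:
  s_1 = 1 + 0 + 1 + 1 + 1 + 1 + 0 + 1 = 6 ≡ 0 (mod 2).
  s_2 = 0 + 1 + 0 + 0 + 1 + 1 + 0 + 1 = 4 ≡ 0 (mod 2).
  s_3 = 1 + 1 + 0 + 0 + 1 + 1 + 0 + 1 = 5 ≡ 1 (mod 2).
  s_4 = 1 + 1 + 1 + 0 + 0 + 1 + 1 + 1 = 6 ≡ 0 (mod 2).
s = (0, 0, 1, 0)^T — this equals column 2 of H (binary 0010), so error is at position 2.
Correct: flip bit 2 of r = 111010010111101 to get c = 101010010111101.


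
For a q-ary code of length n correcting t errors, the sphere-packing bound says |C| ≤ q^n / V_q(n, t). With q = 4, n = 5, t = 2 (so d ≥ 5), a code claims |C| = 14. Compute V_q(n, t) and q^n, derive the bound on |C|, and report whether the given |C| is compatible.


V_q(n, t) = 106, q^n = 1024, Hamming bound = 9, |C| = 14 > bound (violated).

Step 1: Compute V_q(n, t) = Σ_{j=0}^2 C(n, j) (q−1)^j.
  j = 0: C(5,0)·(3)^0 = 1·1 = 1.
  j = 1: C(5,1)·(3)^1 = 5·3 = 15.
  j = 2: C(5,2)·(3)^2 = 10·9 = 90.
  V_q(n, t) = 1 + 15 + 90 = 106.
Step 2: q^n = 4^5 = 1024.
Step 3: Hamming bound ⌊q^n / V_q(n,t)⌋ = ⌊1024/106⌋ = 9.
Step 4: Compare |C| = 14 to 9: violated.
The claimed |C| lies above the Hamming bound, so no 4-ary code of length 5 with d ≥ 5 can have 14 codewords.


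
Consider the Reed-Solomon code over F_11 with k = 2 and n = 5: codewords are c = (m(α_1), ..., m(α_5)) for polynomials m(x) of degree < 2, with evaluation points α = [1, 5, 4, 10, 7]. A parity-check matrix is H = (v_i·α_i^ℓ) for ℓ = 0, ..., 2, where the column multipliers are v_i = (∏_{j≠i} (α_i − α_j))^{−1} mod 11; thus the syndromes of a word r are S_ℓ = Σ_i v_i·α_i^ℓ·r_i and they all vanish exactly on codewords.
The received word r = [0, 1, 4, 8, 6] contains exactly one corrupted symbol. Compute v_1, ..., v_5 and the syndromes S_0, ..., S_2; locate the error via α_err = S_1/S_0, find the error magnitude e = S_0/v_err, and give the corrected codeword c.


S = (2, 2, 2), error at position 1, error magnitude e = 9, c = [2, 1, 4, 8, 6].

Step 1: column multipliers v_i = (∏_{j≠i}(α_i − α_j))^{−1} mod 11.
  i = 1 (α = 1): (1−5)(1−4)(1−10)(1−7) = (−4)·(−3)·(−9)·(−6) = 648 ≡ 10, so v_1 = 10^{−1} = 10 (mod 11).
  i = 2 (α = 5): (5−1)(5−4)(5−10)(5−7) = 4·1·(−5)·(−2) = 40 ≡ 7, so v_2 = 7^{−1} = 8 (mod 11).
  i = 3 (α = 4): (4−1)(4−5)(4−10)(4−7) = 3·(−1)·(−6)·(−3) = −54 ≡ 1, so v_3 = 1^{−1} = 1 (mod 11).
  i = 4 (α = 10): (10−1)(10−5)(10−4)(10−7) = 9·5·6·3 = 810 ≡ 7, so v_4 = 7^{−1} = 8 (mod 11).
  i = 5 (α = 7): (7−1)(7−5)(7−4)(7−10) = 6·2·3·(−3) = −108 ≡ 2, so v_5 = 2^{−1} = 6 (mod 11).
  v = [10, 8, 1, 8, 6].
Step 2: syndromes of r = [0, 1, 4, 8, 6] (all sums mod 11).
  S_0 = Σ v_i r_i = 10·0 + 8·1 + 1·4 + 8·8 + 6·6 = 112 ≡ 2.
  S_1 = Σ v_i α_i r_i = 10·1·0 + 8·5·1 + 1·4·4 + 8·10·8 + 6·7·6 = 948 ≡ 2.
  α_i^2 mod 11 = [1, 3, 5, 1, 5].
  S_2 = Σ v_i α_i^2 r_i = 10·1·0 + 8·3·1 + 1·5·4 + 8·1·8 + 6·5·6 = 288 ≡ 2.
  S = (2, 2, 2) ≠ 0, so r is not a codeword (an error is present).
Step 3: locate the error. For a single error e at position i, S_ℓ = v_i·e·α_i^ℓ, so α_err = S_1/S_0.
  S_0^{−1} = 2^{−1} = 6 (mod 11), so α_err = 2·6 = 12 ≡ 1 = α_1. Error position i = 1.
  Consistency check: S_2/S_1 = 2·6 = 12 ≡ 1 = α_err ✓ (single-error assumption holds).
Step 4: error magnitude e = S_0/v_1 = S_0·∏_{j≠1}(α_1 − α_j) = 2·10 = 20 ≡ 9 (mod 11).
Step 5: correct position 1: c_1 = r_1 − e = 0 − 9 ≡ 2 (mod 11). Hence c = [2, 1, 4, 8, 6].
  Check: interpolating c through the α_i gives m(x) = 5 + 8·x (degree < 2) with m(α_i) = c_i for every i, so c is indeed a codeword.


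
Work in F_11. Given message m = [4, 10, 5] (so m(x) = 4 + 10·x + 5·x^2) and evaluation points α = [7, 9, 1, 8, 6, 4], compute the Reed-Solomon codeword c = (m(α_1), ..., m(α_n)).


c = [0, 4, 8, 8, 2, 3]

Message polynomial: m(x) = 4 + 10·x + 5·x^2 (mod 11).
For each evaluation point α_i, compute m(α_i) mod 11:
  α_1 = 7: Horner steps 5 → 1 → 0, so m(7) = 0.
  α_2 = 9: Horner steps 5 → 0 → 4, so m(9) = 4.
  α_3 = 1: Horner steps 5 → 4 → 8, so m(1) = 8.
  α_4 = 8: Horner steps 5 → 6 → 8, so m(8) = 8.
  α_5 = 6: Horner steps 5 → 7 → 2, so m(6) = 2.
  α_6 = 4: Horner steps 5 → 8 → 3, so m(4) = 3.
Codeword c = [0, 4, 8, 8, 2, 3] ∈ F_11^6.


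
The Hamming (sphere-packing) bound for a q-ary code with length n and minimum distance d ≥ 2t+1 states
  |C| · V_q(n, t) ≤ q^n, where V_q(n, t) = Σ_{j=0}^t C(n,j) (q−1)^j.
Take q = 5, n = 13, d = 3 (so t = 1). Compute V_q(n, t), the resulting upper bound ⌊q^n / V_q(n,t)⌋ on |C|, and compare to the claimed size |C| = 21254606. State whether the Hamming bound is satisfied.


V_q(n, t) = 53, q^n = 1220703125, Hamming bound = 23032134, |C| = 21254606 ≤ bound (satisfied).

Step 1: Compute V_q(n, t) = Σ_{j=0}^1 C(n, j) (q−1)^j.
  j = 0: C(13,0)·(4)^0 = 1·1 = 1.
  j = 1: C(13,1)·(4)^1 = 13·4 = 52.
  V_q(n, t) = 1 + 52 = 53.
Step 2: q^n = 5^13 = 1220703125.
Step 3: Hamming bound ⌊q^n / V_q(n,t)⌋ = ⌊1220703125/53⌋ = 23032134.
Step 4: Compare |C| = 21254606 to 23032134: satisfied.
The claimed |C| lies below the Hamming bound.


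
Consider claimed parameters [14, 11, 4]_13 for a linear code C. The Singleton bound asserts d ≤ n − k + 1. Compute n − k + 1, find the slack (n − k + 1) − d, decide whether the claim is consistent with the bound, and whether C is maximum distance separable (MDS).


Singleton RHS = n − k + 1 = 4, slack = 0, bound satisfied, MDS.

Singleton bound: d ≤ n − k + 1.
Here n = 14, k = 11, so n − k + 1 = 4.
Given d = 4, check d ≤ 4: YES.
Slack = (n − k + 1) − d = 0.
The code is MDS (slack = 0).
Description: the claimed parameters are [14, 11, 4]_13; such a code would be MDS (meets Singleton bound).


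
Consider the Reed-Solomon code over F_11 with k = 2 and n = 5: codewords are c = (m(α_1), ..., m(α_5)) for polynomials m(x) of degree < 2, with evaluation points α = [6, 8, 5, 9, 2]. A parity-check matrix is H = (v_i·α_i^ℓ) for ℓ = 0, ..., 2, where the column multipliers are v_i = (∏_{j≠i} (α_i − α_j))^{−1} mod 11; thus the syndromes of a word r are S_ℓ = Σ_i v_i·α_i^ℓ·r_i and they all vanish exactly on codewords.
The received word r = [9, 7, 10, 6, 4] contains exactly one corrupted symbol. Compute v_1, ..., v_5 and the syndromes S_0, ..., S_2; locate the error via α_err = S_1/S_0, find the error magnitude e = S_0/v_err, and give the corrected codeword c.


S = (10, 9, 7), error at position 5, error magnitude e = 2, c = [9, 7, 10, 6, 2].

Step 1: column multipliers v_i = (∏_{j≠i}(α_i − α_j))^{−1} mod 11.
  i = 1 (α = 6): (6−8)(6−5)(6−9)(6−2) = (−2)·1·(−3)·4 = 24 ≡ 2, so v_1 = 2^{−1} = 6 (mod 11).
  i = 2 (α = 8): (8−6)(8−5)(8−9)(8−2) = 2·3·(−1)·6 = −36 ≡ 8, so v_2 = 8^{−1} = 7 (mod 11).
  i = 3 (α = 5): (5−6)(5−8)(5−9)(5−2) = (−1)·(−3)·(−4)·3 = −36 ≡ 8, so v_3 = 8^{−1} = 7 (mod 11).
  i = 4 (α = 9): (9−6)(9−8)(9−5)(9−2) = 3·1·4·7 = 84 ≡ 7, so v_4 = 7^{−1} = 8 (mod 11).
  i = 5 (α = 2): (2−6)(2−8)(2−5)(2−9) = (−4)·(−6)·(−3)·(−7) = 504 ≡ 9, so v_5 = 9^{−1} = 5 (mod 11).
  v = [6, 7, 7, 8, 5].
Step 2: syndromes of r = [9, 7, 10, 6, 4] (all sums mod 11).
  S_0 = Σ v_i r_i = 6·9 + 7·7 + 7·10 + 8·6 + 5·4 = 241 ≡ 10.
  S_1 = Σ v_i α_i r_i = 6·6·9 + 7·8·7 + 7·5·10 + 8·9·6 + 5·2·4 = 1538 ≡ 9.
  α_i^2 mod 11 = [3, 9, 3, 4, 4].
  S_2 = Σ v_i α_i^2 r_i = 6·3·9 + 7·9·7 + 7·3·10 + 8·4·6 + 5·4·4 = 1085 ≡ 7.
  S = (10, 9, 7) ≠ 0, so r is not a codeword (an error is present).
Step 3: locate the error. For a single error e at position i, S_ℓ = v_i·e·α_i^ℓ, so α_err = S_1/S_0.
  S_0^{−1} = 10^{−1} = 10 (mod 11), so α_err = 9·10 = 90 ≡ 2 = α_5. Error position i = 5.
  Consistency check: S_2/S_1 = 7·5 = 35 ≡ 2 = α_err ✓ (single-error assumption holds).
Step 4: error magnitude e = S_0/v_5 = S_0·∏_{j≠5}(α_5 − α_j) = 10·9 = 90 ≡ 2 (mod 11).
Step 5: correct position 5: c_5 = r_5 − e = 4 − 2 ≡ 2 (mod 11). Hence c = [9, 7, 10, 6, 2].
  Check: interpolating c through the α_i gives m(x) = 4 + 10·x (degree < 2) with m(α_i) = c_i for every i, so c is indeed a codeword.


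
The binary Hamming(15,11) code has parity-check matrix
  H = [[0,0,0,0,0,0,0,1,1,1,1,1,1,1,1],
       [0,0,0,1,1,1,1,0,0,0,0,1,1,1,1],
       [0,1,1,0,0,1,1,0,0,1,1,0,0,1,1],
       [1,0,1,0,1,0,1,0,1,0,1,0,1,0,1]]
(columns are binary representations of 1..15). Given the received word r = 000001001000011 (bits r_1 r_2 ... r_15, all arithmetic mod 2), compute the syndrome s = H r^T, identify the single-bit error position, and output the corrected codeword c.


s = (1, 1, 1, 0)^T, error position = 14, corrected codeword c = 000001001000001

Compute s = H r^T mod 2 one row at a time:
  s_1 = 0 + 1 + 0 + 0 + 0 + 0 + 1 + 1 = 3 ≡ 1 (mod 2).
  s_2 = 0 + 0 + 1 + 0 + 0 + 0 + 1 + 1 = 3 ≡ 1 (mod 2).
  s_3 = 0 + 0 + 1 + 0 + 0 + 0 + 1 + 1 = 3 ≡ 1 (mod 2).
  s_4 = 0 + 0 + 0 + 0 + 1 + 0 + 0 + 1 = 2 ≡ 0 (mod 2).
s = (1, 1, 1, 0)^T — this equals column 14 of H (binary 1110), so error is at position 14.
Correct: flip bit 14 of r = 000001001000011 to get c = 000001001000001.


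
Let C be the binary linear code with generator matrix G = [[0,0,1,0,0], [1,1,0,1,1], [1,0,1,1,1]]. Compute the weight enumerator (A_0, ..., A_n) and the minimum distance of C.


Weight distribution: A_0 = 1, A_1 = 2, A_2 = 1, A_3 = 1, A_4 = 2, A_5 = 1. Minimum distance d = 1.

Enumerate all 2^3 = 8 messages m ∈ F_2^3.
For each, compute codeword c = mG in F_2^5, then tally its weight.
  m = 000 → c = 00000, weight = 0.
  m = 100 → c = 00100, weight = 1.
  m = 010 → c = 11011, weight = 4.
  m = 110 → c = 11111, weight = 5.
  m = 001 → c = 10111, weight = 4.
  m = 101 → c = 10011, weight = 3.
  m = 011 → c = 01100, weight = 2.
  m = 111 → c = 01000, weight = 1.
Tally weights:
  weight 0: 1 codewords.
  weight 1: 2 codewords.
  weight 2: 1 codewords.
  weight 3: 1 codewords.
  weight 4: 2 codewords.
  weight 5: 1 codewords.
Minimum distance d = smallest w > 0 with A_w > 0 = 1.
Sanity: Σ A_w = 8 = 2^3 = 8 ✓.


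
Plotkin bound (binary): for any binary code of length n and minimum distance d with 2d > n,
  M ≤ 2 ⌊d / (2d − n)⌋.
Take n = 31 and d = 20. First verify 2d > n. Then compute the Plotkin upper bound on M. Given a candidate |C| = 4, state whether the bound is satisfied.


Plotkin bound M ≤ 4; given |C| = 4 ≤ bound (satisfied).

Check applicability: 2d = 40, n = 31.
2d − n = 9 > 0, so Plotkin applies.
Compute d/(2d−n) = 20/9 ≈ 2.2222.
⌊d/(2d−n)⌋ = 2.
Plotkin bound: M ≤ 2·2 = 4.
Given |C| = 4, check: satisfied.
This |C| is at the Plotkin bound.


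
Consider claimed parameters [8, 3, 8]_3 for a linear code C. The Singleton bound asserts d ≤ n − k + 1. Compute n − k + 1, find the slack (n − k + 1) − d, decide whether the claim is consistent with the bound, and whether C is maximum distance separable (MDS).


Singleton RHS = n − k + 1 = 6, slack = -2, bound violated (no such code; not MDS).

Singleton bound: d ≤ n − k + 1.
Here n = 8, k = 3, so n − k + 1 = 6.
Given d = 8, check d ≤ 6: NO.
Slack = (n − k + 1) − d = -2.
The slack is negative: d = 8 exceeds n − k + 1 = 6 by 2, so the Singleton bound is violated and no linear [8, 3, 8]_3 code can exist. In particular it is not MDS (MDS requires d = n − k + 1 exactly).
Description: the claimed parameters are [8, 3, 8]_3; such a code would be impossible (violates the Singleton bound).


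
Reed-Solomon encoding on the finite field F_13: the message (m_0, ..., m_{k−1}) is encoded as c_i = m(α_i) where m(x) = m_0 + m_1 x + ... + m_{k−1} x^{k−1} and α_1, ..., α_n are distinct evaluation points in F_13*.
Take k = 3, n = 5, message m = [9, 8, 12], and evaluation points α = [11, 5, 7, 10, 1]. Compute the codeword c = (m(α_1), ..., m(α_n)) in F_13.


c = [2, 11, 3, 2, 3]

Message polynomial: m(x) = 9 + 8·x + 12·x^2 (mod 13).
For each evaluation point α_i, compute m(α_i) mod 13:
  α_1 = 11: Horner steps 12 → 10 → 2, so m(11) = 2.
  α_2 = 5: Horner steps 12 → 3 → 11, so m(5) = 11.
  α_3 = 7: Horner steps 12 → 1 → 3, so m(7) = 3.
  α_4 = 10: Horner steps 12 → 11 → 2, so m(10) = 2.
  α_5 = 1: Horner steps 12 → 7 → 3, so m(1) = 3.
Codeword c = [2, 11, 3, 2, 3] ∈ F_13^5.


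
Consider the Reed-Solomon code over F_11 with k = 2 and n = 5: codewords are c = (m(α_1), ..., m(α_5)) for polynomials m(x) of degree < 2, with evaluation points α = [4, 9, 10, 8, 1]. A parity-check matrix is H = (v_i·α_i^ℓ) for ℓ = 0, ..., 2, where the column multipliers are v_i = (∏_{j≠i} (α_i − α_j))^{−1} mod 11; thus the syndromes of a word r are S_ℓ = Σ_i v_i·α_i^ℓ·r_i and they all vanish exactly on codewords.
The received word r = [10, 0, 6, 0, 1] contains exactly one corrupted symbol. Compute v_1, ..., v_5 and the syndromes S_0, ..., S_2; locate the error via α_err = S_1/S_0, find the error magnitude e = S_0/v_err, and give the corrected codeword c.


S = (2, 7, 8), error at position 2, error magnitude e = 8, c = [10, 3, 6, 0, 1].

Step 1: column multipliers v_i = (∏_{j≠i}(α_i − α_j))^{−1} mod 11.
  i = 1 (α = 4): (4−9)(4−10)(4−8)(4−1) = (−5)·(−6)·(−4)·3 = −360 ≡ 3, so v_1 = 3^{−1} = 4 (mod 11).
  i = 2 (α = 9): (9−4)(9−10)(9−8)(9−1) = 5·(−1)·1·8 = −40 ≡ 4, so v_2 = 4^{−1} = 3 (mod 11).
  i = 3 (α = 10): (10−4)(10−9)(10−8)(10−1) = 6·1·2·9 = 108 ≡ 9, so v_3 = 9^{−1} = 5 (mod 11).
  i = 4 (α = 8): (8−4)(8−9)(8−10)(8−1) = 4·(−1)·(−2)·7 = 56 ≡ 1, so v_4 = 1^{−1} = 1 (mod 11).
  i = 5 (α = 1): (1−4)(1−9)(1−10)(1−8) = (−3)·(−8)·(−9)·(−7) = 1512 ≡ 5, so v_5 = 5^{−1} = 9 (mod 11).
  v = [4, 3, 5, 1, 9].
Step 2: syndromes of r = [10, 0, 6, 0, 1] (all sums mod 11).
  S_0 = Σ v_i r_i = 4·10 + 3·0 + 5·6 + 1·0 + 9·1 = 79 ≡ 2.
  S_1 = Σ v_i α_i r_i = 4·4·10 + 3·9·0 + 5·10·6 + 1·8·0 + 9·1·1 = 469 ≡ 7.
  α_i^2 mod 11 = [5, 4, 1, 9, 1].
  S_2 = Σ v_i α_i^2 r_i = 4·5·10 + 3·4·0 + 5·1·6 + 1·9·0 + 9·1·1 = 239 ≡ 8.
  S = (2, 7, 8) ≠ 0, so r is not a codeword (an error is present).
Step 3: locate the error. For a single error e at position i, S_ℓ = v_i·e·α_i^ℓ, so α_err = S_1/S_0.
  S_0^{−1} = 2^{−1} = 6 (mod 11), so α_err = 7·6 = 42 ≡ 9 = α_2. Error position i = 2.
  Consistency check: S_2/S_1 = 8·8 = 64 ≡ 9 = α_err ✓ (single-error assumption holds).
Step 4: error magnitude e = S_0/v_2 = S_0·∏_{j≠2}(α_2 − α_j) = 2·4 = 8 ≡ 8 (mod 11).
Step 5: correct position 2: c_2 = r_2 − e = 0 − 8 ≡ 3 (mod 11). Hence c = [10, 3, 6, 0, 1].
  Check: interpolating c through the α_i gives m(x) = 9 + 3·x (degree < 2) with m(α_i) = c_i for every i, so c is indeed a codeword.


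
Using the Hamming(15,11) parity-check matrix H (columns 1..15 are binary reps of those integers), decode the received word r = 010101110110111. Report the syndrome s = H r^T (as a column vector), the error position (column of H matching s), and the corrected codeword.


s = (0, 0, 1, 0)^T, error position = 2, corrected codeword c = 000101110110111

Compute s = H r^T mod 2 one row at a time:
  s_1 = 1 + 0 + 1 + 1 + 0 + 1 + 1 + 1 = 6 ≡ 0 (mod 2).
  s_2 = 1 + 0 + 1 + 1 + 0 + 1 + 1 + 1 = 6 ≡ 0 (mod 2).
  s_3 = 1 + 0 + 1 + 1 + 1 + 1 + 1 + 1 = 7 ≡ 1 (mod 2).
  s_4 = 0 + 0 + 0 + 1 + 0 + 1 + 1 + 1 = 4 ≡ 0 (mod 2).
s = (0, 0, 1, 0)^T — this equals column 2 of H (binary 0010), so error is at position 2.
Correct: flip bit 2 of r = 010101110110111 to get c = 000101110110111.


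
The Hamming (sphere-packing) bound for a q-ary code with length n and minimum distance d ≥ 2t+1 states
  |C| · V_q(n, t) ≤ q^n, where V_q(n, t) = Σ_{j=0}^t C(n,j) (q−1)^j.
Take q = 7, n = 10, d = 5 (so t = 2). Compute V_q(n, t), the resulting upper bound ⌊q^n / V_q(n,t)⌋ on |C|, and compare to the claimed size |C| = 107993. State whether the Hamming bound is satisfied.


V_q(n, t) = 1681, q^n = 282475249, Hamming bound = 168040, |C| = 107993 ≤ bound (satisfied).

Step 1: Compute V_q(n, t) = Σ_{j=0}^2 C(n, j) (q−1)^j.
  j = 0: C(10,0)·(6)^0 = 1·1 = 1.
  j = 1: C(10,1)·(6)^1 = 10·6 = 60.
  j = 2: C(10,2)·(6)^2 = 45·36 = 1620.
  V_q(n, t) = 1 + 60 + 1620 = 1681.
Step 2: q^n = 7^10 = 282475249.
Step 3: Hamming bound ⌊q^n / V_q(n,t)⌋ = ⌊282475249/1681⌋ = 168040.
Step 4: Compare |C| = 107993 to 168040: satisfied.
The claimed |C| lies below the Hamming bound.


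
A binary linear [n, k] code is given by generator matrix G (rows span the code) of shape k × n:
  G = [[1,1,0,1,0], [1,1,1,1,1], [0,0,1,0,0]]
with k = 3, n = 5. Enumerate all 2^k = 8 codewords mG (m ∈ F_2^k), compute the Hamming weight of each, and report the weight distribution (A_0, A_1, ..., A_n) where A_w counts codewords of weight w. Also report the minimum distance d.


Weight distribution: A_0 = 1, A_1 = 2, A_2 = 1, A_3 = 1, A_4 = 2, A_5 = 1. Minimum distance d = 1.

Enumerate all 2^3 = 8 messages m ∈ F_2^3.
For each, compute codeword c = mG in F_2^5, then tally its weight.
  m = 000 → c = 00000, weight = 0.
  m = 100 → c = 11010, weight = 3.
  m = 010 → c = 11111, weight = 5.
  m = 110 → c = 00101, weight = 2.
  m = 001 → c = 00100, weight = 1.
  m = 101 → c = 11110, weight = 4.
  m = 011 → c = 11011, weight = 4.
  m = 111 → c = 00001, weight = 1.
Tally weights:
  weight 0: 1 codewords.
  weight 1: 2 codewords.
  weight 2: 1 codewords.
  weight 3: 1 codewords.
  weight 4: 2 codewords.
  weight 5: 1 codewords.
Minimum distance d = smallest w > 0 with A_w > 0 = 1.
Sanity: Σ A_w = 8 = 2^3 = 8 ✓.


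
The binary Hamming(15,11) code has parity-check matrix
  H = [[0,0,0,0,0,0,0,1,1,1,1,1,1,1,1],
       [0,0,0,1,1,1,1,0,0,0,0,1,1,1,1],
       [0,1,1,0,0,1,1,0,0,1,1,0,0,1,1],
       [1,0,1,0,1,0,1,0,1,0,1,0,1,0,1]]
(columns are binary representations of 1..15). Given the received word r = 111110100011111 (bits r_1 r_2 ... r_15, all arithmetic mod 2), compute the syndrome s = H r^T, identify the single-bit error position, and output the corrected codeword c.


s = (1, 1, 0, 1)^T, error position = 13, corrected codeword c = 111110100011011

Compute s = H r^T mod 2 one row at a time:
  s_1 = 0 + 0 + 0 + 1 + 1 + 1 + 1 + 1 = 5 ≡ 1 (mod 2).
  s_2 = 1 + 1 + 0 + 1 + 1 + 1 + 1 + 1 = 7 ≡ 1 (mod 2).
  s_3 = 1 + 1 + 0 + 1 + 0 + 1 + 1 + 1 = 6 ≡ 0 (mod 2).
  s_4 = 1 + 1 + 1 + 1 + 0 + 1 + 1 + 1 = 7 ≡ 1 (mod 2).
s = (1, 1, 0, 1)^T — this equals column 13 of H (binary 1101), so error is at position 13.
Correct: flip bit 13 of r = 111110100011111 to get c = 111110100011011.


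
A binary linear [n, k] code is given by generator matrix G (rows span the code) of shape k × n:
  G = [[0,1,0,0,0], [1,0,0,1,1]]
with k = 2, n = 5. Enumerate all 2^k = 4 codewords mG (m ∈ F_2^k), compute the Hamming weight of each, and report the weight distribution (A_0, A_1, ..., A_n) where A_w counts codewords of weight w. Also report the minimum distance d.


Weight distribution: A_0 = 1, A_1 = 1, A_3 = 1, A_4 = 1. Minimum distance d = 1.

Enumerate all 2^2 = 4 messages m ∈ F_2^2.
For each, compute codeword c = mG in F_2^5, then tally its weight.
  m = 00 → c = 00000, weight = 0.
  m = 10 → c = 01000, weight = 1.
  m = 01 → c = 10011, weight = 3.
  m = 11 → c = 11011, weight = 4.
Tally weights:
  weight 0: 1 codewords.
  weight 1: 1 codewords.
  weight 3: 1 codewords.
  weight 4: 1 codewords.
Minimum distance d = smallest w > 0 with A_w > 0 = 1.
Sanity: Σ A_w = 4 = 2^2 = 4 ✓.


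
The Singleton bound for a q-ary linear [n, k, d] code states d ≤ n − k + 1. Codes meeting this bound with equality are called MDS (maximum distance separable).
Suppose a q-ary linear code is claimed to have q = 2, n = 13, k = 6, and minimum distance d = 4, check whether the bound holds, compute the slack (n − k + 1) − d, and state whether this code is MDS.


Singleton RHS = n − k + 1 = 8, slack = 4, bound satisfied, not MDS.

Singleton bound: d ≤ n − k + 1.
Here n = 13, k = 6, so n − k + 1 = 8.
Given d = 4, check d ≤ 8: YES.
Slack = (n − k + 1) − d = 4.
The code is NOT MDS (slack = 4 > 0).
Description: the claimed parameters are [13, 6, 4]_2; such a code would be non-MDS.


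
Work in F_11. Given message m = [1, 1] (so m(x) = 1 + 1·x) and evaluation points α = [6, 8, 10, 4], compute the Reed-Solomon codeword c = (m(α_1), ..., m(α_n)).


c = [7, 9, 0, 5]

Message polynomial: m(x) = 1 + 1·x (mod 11).
For each evaluation point α_i, compute m(α_i) mod 11:
  α_1 = 6: Horner steps 1 → 7, so m(6) = 7.
  α_2 = 8: Horner steps 1 → 9, so m(8) = 9.
  α_3 = 10: Horner steps 1 → 0, so m(10) = 0.
  α_4 = 4: Horner steps 1 → 5, so m(4) = 5.
Codeword c = [7, 9, 0, 5] ∈ F_11^4.


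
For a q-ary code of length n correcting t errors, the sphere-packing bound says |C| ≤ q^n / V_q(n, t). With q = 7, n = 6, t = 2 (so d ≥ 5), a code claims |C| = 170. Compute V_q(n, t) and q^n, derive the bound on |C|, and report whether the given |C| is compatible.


V_q(n, t) = 577, q^n = 117649, Hamming bound = 203, |C| = 170 ≤ bound (satisfied).

Step 1: Compute V_q(n, t) = Σ_{j=0}^2 C(n, j) (q−1)^j.
  j = 0: C(6,0)·(6)^0 = 1·1 = 1.
  j = 1: C(6,1)·(6)^1 = 6·6 = 36.
  j = 2: C(6,2)·(6)^2 = 15·36 = 540.
  V_q(n, t) = 1 + 36 + 540 = 577.
Step 2: q^n = 7^6 = 117649.
Step 3: Hamming bound ⌊q^n / V_q(n,t)⌋ = ⌊117649/577⌋ = 203.
Step 4: Compare |C| = 170 to 203: satisfied.
The claimed |C| lies below the Hamming bound.


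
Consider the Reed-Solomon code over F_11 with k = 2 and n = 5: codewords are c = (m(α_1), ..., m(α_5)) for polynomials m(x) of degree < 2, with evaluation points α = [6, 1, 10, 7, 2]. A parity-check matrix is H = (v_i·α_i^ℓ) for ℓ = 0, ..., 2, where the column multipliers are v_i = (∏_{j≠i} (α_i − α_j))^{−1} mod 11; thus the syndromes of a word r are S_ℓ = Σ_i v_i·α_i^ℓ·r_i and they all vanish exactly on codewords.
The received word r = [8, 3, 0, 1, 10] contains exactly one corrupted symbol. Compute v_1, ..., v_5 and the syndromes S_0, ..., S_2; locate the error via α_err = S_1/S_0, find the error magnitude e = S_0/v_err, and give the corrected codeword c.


S = (1, 6, 3), error at position 1, error magnitude e = 3, c = [5, 3, 0, 1, 10].

Step 1: column multipliers v_i = (∏_{j≠i}(α_i − α_j))^{−1} mod 11.
  i = 1 (α = 6): (6−1)(6−10)(6−7)(6−2) = 5·(−4)·(−1)·4 = 80 ≡ 3, so v_1 = 3^{−1} = 4 (mod 11).
  i = 2 (α = 1): (1−6)(1−10)(1−7)(1−2) = (−5)·(−9)·(−6)·(−1) = 270 ≡ 6, so v_2 = 6^{−1} = 2 (mod 11).
  i = 3 (α = 10): (10−6)(10−1)(10−7)(10−2) = 4·9·3·8 = 864 ≡ 6, so v_3 = 6^{−1} = 2 (mod 11).
  i = 4 (α = 7): (7−6)(7−1)(7−10)(7−2) = 1·6·(−3)·5 = −90 ≡ 9, so v_4 = 9^{−1} = 5 (mod 11).
  i = 5 (α = 2): (2−6)(2−1)(2−10)(2−7) = (−4)·1·(−8)·(−5) = −160 ≡ 5, so v_5 = 5^{−1} = 9 (mod 11).
  v = [4, 2, 2, 5, 9].
Step 2: syndromes of r = [8, 3, 0, 1, 10] (all sums mod 11).
  S_0 = Σ v_i r_i = 4·8 + 2·3 + 2·0 + 5·1 + 9·10 = 133 ≡ 1.
  S_1 = Σ v_i α_i r_i = 4·6·8 + 2·1·3 + 2·10·0 + 5·7·1 + 9·2·10 = 413 ≡ 6.
  α_i^2 mod 11 = [3, 1, 1, 5, 4].
  S_2 = Σ v_i α_i^2 r_i = 4·3·8 + 2·1·3 + 2·1·0 + 5·5·1 + 9·4·10 = 487 ≡ 3.
  S = (1, 6, 3) ≠ 0, so r is not a codeword (an error is present).
Step 3: locate the error. For a single error e at position i, S_ℓ = v_i·e·α_i^ℓ, so α_err = S_1/S_0.
  S_0^{−1} = 1^{−1} = 1 (mod 11), so α_err = 6·1 = 6 ≡ 6 = α_1. Error position i = 1.
  Consistency check: S_2/S_1 = 3·2 = 6 ≡ 6 = α_err ✓ (single-error assumption holds).
Step 4: error magnitude e = S_0/v_1 = S_0·∏_{j≠1}(α_1 − α_j) = 1·3 = 3 ≡ 3 (mod 11).
Step 5: correct position 1: c_1 = r_1 − e = 8 − 3 ≡ 5 (mod 11). Hence c = [5, 3, 0, 1, 10].
  Check: interpolating c through the α_i gives m(x) = 7 + 7·x (degree < 2) with m(α_i) = c_i for every i, so c is indeed a codeword.


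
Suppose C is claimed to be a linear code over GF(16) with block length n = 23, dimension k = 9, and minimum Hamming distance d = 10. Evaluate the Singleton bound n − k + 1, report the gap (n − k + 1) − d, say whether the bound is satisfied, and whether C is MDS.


Singleton RHS = n − k + 1 = 15, slack = 5, bound satisfied, not MDS.

Singleton bound: d ≤ n − k + 1.
Here n = 23, k = 9, so n − k + 1 = 15.
Given d = 10, check d ≤ 15: YES.
Slack = (n − k + 1) − d = 5.
The code is NOT MDS (slack = 5 > 0).
Description: the claimed parameters are [23, 9, 10]_16; such a code would be non-MDS.


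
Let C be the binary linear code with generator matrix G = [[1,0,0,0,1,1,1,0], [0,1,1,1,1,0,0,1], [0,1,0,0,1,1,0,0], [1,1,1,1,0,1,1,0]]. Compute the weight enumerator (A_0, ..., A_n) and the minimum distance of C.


Weight distribution: A_0 = 1, A_1 = 1, A_3 = 3, A_4 = 5, A_5 = 3, A_6 = 2, A_7 = 1. Minimum distance d = 1.

Enumerate all 2^4 = 16 messages m ∈ F_2^4.
For each, compute codeword c = mG in F_2^8, then tally its weight.
  m = 0000 → c = 00000000, weight = 0.
  m = 1000 → c = 10001110, weight = 4.
  m = 0100 → c = 01111001, weight = 5.
  m = 1100 → c = 11110111, weight = 7.
  m = 0010 → c = 01001100, weight = 3.
  m = 1010 → c = 11000010, weight = 3.
  m = 0110 → c = 00110101, weight = 4.
  m = 1110 → c = 10111011, weight = 6.
  m = 0001 → c = 11110110, weight = 6.
  m = 1001 → c = 01111000, weight = 4.
  m = 0101 → c = 10001111, weight = 5.
  m = 1101 → c = 00000001, weight = 1.
  m = 0011 → c = 10111010, weight = 5.
  m = 1011 → c = 00110100, weight = 3.
  m = 0111 → c = 11000011, weight = 4.
  m = 1111 → c = 01001101, weight = 4.
Tally weights:
  weight 0: 1 codewords.
  weight 1: 1 codewords.
  weight 3: 3 codewords.
  weight 4: 5 codewords.
  weight 5: 3 codewords.
  weight 6: 2 codewords.
  weight 7: 1 codewords.
Minimum distance d = smallest w > 0 with A_w > 0 = 1.
Sanity: Σ A_w = 16 = 2^4 = 16 ✓.


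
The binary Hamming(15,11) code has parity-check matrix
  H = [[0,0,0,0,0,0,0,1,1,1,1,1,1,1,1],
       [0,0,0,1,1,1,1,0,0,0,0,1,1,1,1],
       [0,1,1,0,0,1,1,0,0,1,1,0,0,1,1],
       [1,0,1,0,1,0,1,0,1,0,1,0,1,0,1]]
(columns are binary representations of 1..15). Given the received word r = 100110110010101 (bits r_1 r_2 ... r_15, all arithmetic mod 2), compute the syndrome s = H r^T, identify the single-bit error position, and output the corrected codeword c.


s = (0, 1, 1, 0)^T, error position = 6, corrected codeword c = 100111110010101

Compute s = H r^T mod 2 one row at a time:
  s_1 = 1 + 0 + 0 + 1 + 0 + 1 + 0 + 1 = 4 ≡ 0 (mod 2).
  s_2 = 1 + 1 + 0 + 1 + 0 + 1 + 0 + 1 = 5 ≡ 1 (mod 2).
  s_3 = 0 + 0 + 0 + 1 + 0 + 1 + 0 + 1 = 3 ≡ 1 (mod 2).
  s_4 = 1 + 0 + 1 + 1 + 0 + 1 + 1 + 1 = 6 ≡ 0 (mod 2).
s = (0, 1, 1, 0)^T — this equals column 6 of H (binary 0110), so error is at position 6.
Correct: flip bit 6 of r = 100110110010101 to get c = 100111110010101.


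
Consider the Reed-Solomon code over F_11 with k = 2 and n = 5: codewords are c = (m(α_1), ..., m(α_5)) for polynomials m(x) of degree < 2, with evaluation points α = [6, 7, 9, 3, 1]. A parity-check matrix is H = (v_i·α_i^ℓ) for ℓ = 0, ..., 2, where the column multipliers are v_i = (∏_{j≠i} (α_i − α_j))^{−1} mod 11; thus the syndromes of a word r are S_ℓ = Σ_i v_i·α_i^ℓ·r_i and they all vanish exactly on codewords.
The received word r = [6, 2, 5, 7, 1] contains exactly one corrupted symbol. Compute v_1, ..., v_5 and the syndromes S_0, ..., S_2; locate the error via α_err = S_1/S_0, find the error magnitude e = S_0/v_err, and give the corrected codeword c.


S = (9, 9, 9), error at position 5, error magnitude e = 8, c = [6, 2, 5, 7, 4].

Step 1: column multipliers v_i = (∏_{j≠i}(α_i − α_j))^{−1} mod 11.
  i = 1 (α = 6): (6−7)(6−9)(6−3)(6−1) = (−1)·(−3)·3·5 = 45 ≡ 1, so v_1 = 1^{−1} = 1 (mod 11).
  i = 2 (α = 7): (7−6)(7−9)(7−3)(7−1) = 1·(−2)·4·6 = −48 ≡ 7, so v_2 = 7^{−1} = 8 (mod 11).
  i = 3 (α = 9): (9−6)(9−7)(9−3)(9−1) = 3·2·6·8 = 288 ≡ 2, so v_3 = 2^{−1} = 6 (mod 11).
  i = 4 (α = 3): (3−6)(3−7)(3−9)(3−1) = (−3)·(−4)·(−6)·2 = −144 ≡ 10, so v_4 = 10^{−1} = 10 (mod 11).
  i = 5 (α = 1): (1−6)(1−7)(1−9)(1−3) = (−5)·(−6)·(−8)·(−2) = 480 ≡ 7, so v_5 = 7^{−1} = 8 (mod 11).
  v = [1, 8, 6, 10, 8].
Step 2: syndromes of r = [6, 2, 5, 7, 1] (all sums mod 11).
  S_0 = Σ v_i r_i = 1·6 + 8·2 + 6·5 + 10·7 + 8·1 = 130 ≡ 9.
  S_1 = Σ v_i α_i r_i = 1·6·6 + 8·7·2 + 6·9·5 + 10·3·7 + 8·1·1 = 636 ≡ 9.
  α_i^2 mod 11 = [3, 5, 4, 9, 1].
  S_2 = Σ v_i α_i^2 r_i = 1·3·6 + 8·5·2 + 6·4·5 + 10·9·7 + 8·1·1 = 856 ≡ 9.
  S = (9, 9, 9) ≠ 0, so r is not a codeword (an error is present).
Step 3: locate the error. For a single error e at position i, S_ℓ = v_i·e·α_i^ℓ, so α_err = S_1/S_0.
  S_0^{−1} = 9^{−1} = 5 (mod 11), so α_err = 9·5 = 45 ≡ 1 = α_5. Error position i = 5.
  Consistency check: S_2/S_1 = 9·5 = 45 ≡ 1 = α_err ✓ (single-error assumption holds).
Step 4: error magnitude e = S_0/v_5 = S_0·∏_{j≠5}(α_5 − α_j) = 9·7 = 63 ≡ 8 (mod 11).
Step 5: correct position 5: c_5 = r_5 − e = 1 − 8 ≡ 4 (mod 11). Hence c = [6, 2, 5, 7, 4].
  Check: interpolating c through the α_i gives m(x) = 8 + 7·x (degree < 2) with m(α_i) = c_i for every i, so c is indeed a codeword.


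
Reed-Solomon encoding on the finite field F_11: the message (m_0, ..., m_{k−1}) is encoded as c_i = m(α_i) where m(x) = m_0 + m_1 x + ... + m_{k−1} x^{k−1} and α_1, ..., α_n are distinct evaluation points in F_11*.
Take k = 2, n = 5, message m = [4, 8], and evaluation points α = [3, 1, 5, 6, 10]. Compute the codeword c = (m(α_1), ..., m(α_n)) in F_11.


c = [6, 1, 0, 8, 7]

Message polynomial: m(x) = 4 + 8·x (mod 11).
For each evaluation point α_i, compute m(α_i) mod 11:
  α_1 = 3: Horner steps 8 → 6, so m(3) = 6.
  α_2 = 1: Horner steps 8 → 1, so m(1) = 1.
  α_3 = 5: Horner steps 8 → 0, so m(5) = 0.
  α_4 = 6: Horner steps 8 → 8, so m(6) = 8.
  α_5 = 10: Horner steps 8 → 7, so m(10) = 7.
Codeword c = [6, 1, 0, 8, 7] ∈ F_11^5.


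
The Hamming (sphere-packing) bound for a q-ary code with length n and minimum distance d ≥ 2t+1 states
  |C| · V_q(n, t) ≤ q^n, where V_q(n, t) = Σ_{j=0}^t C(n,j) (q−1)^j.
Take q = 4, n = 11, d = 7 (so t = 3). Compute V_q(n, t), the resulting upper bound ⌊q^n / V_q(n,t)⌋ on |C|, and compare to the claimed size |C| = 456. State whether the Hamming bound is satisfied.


V_q(n, t) = 4984, q^n = 4194304, Hamming bound = 841, |C| = 456 ≤ bound (satisfied).

Step 1: Compute V_q(n, t) = Σ_{j=0}^3 C(n, j) (q−1)^j.
  j = 0: C(11,0)·(3)^0 = 1·1 = 1.
  j = 1: C(11,1)·(3)^1 = 11·3 = 33.
  j = 2: C(11,2)·(3)^2 = 55·9 = 495.
  j = 3: C(11,3)·(3)^3 = 165·27 = 4455.
  V_q(n, t) = 1 + 33 + 495 + 4455 = 4984.
Step 2: q^n = 4^11 = 4194304.
Step 3: Hamming bound ⌊q^n / V_q(n,t)⌋ = ⌊4194304/4984⌋ = 841.
Step 4: Compare |C| = 456 to 841: satisfied.
The claimed |C| lies below the Hamming bound.
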